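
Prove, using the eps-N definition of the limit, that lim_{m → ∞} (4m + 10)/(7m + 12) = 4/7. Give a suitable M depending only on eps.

M = (22/49)/eps

Fix eps > 0. For m ≥ 1, |(4m + 10)/(7m + 12) − (4/7)| = |22|/(7(7m + 12)) = 22/(7(7m + 12)).
Since 7m + 12 ≥ 7m for m ≥ 1, this is ≤ 22/(7·7m) = (22/49)/m.
So |(4m + 10)/(7m + 12) − (4/7)| < eps whenever m > (22/49)/eps.
Take M = (22/49)/eps. If m > M then |(4m + 10)/(7m + 12) − (4/7)| ≤ (22/49)/m < eps.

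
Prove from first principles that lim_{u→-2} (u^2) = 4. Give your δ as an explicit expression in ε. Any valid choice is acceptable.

Suppose ε > 0. We seek δ > 0 with 0 < |u + 2| < δ ⇒ |u^2 − 4| < ε.
Factor: u^2 − 4 = (u + 2)(u - 2), so |u^2 − 4| = |u + 2|·|u - 2|.
Impose δ ≤ 1 so that |u| < 3; then |u - 2| ≤ 5.
Hence |u^2 − 4| ≤ 5|u + 2|, which is < ε once |u + 2| < ε/5.
Take δ = min(1, ε/5). If 0 < |u + 2| < δ then both bounds hold and |u^2 − 4| ≤ 5|u + 2| < 5·(ε/5) = ε.

δ = min(1, ε/5)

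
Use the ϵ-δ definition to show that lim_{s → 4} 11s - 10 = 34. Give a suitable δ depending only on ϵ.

Fix ϵ > 0. We need δ > 0 so that 0 < |s − 4| < δ implies |(11s - 10) − 34| < ϵ.
Since (11s - 10) − 34 = 11(s − 4), we have |(11s - 10) − 34| = 11|s − 4|.
Thus it suffices that |s − 4| < ϵ/11.
Take δ = ϵ/11. If 0 < |s − 4| < δ then |(11s - 10) − 34| = 11|s − 4| < 11·(ϵ/11) = ϵ.

δ = ϵ/11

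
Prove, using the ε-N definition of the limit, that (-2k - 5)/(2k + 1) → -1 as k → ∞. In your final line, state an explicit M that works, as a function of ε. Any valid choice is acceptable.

M = 2/ε

Let ε > 0. For k ≥ 1, |(-2k - 5)/(2k + 1) + 1| = |-8|/(2(2k + 1)) = 8/(2(2k + 1)).
Since 2k + 1 ≥ 2k for k ≥ 1, this is ≤ 8/(2·2k) = 2/k.
So |(-2k - 5)/(2k + 1) + 1| < ε whenever k > 2/ε.
Take M = 2/ε. If k > M then |(-2k - 5)/(2k + 1) + 1| ≤ 2/k < ε.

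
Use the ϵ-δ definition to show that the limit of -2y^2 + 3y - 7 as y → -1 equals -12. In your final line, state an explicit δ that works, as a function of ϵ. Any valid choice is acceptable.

δ = min(1, ϵ/9)

Let ϵ > 0 be given. We want δ > 0 such that 0 < |y + 1| < δ implies |(-2y^2 + 3y - 7) + 12| < ϵ.
(-2y^2 + 3y - 7) + 12 = -2y^2 + 3y + 5 = (y + 1)(-2y + 5).
So |(-2y^2 + 3y - 7) + 12| = |y + 1|·|-2y + 5|.
Require δ ≤ 1. Then |y + 1| < 1 gives |y| < 2, and by the triangle inequality |-2y + 5| ≤ 2·2 + 5 = 9.
Hence |(-2y^2 + 3y - 7) + 12| ≤ 9|y + 1| < ϵ provided |y + 1| < ϵ/9.
Choosing δ = min(1, ϵ/9) ensures both conditions, hence |(-2y^2 + 3y - 7) + 12| < ϵ.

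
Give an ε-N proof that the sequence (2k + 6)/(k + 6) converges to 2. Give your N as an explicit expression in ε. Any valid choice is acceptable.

N = 6/ε

Suppose ε > 0. For k ≥ 1, |(2k + 6)/(k + 6) − 2| = |-6|/((k + 6)) = 6/((k + 6)).
Since k + 6 ≥ k for k ≥ 1, this is ≤ 6/(k) = 6/k.
So |(2k + 6)/(k + 6) − 2| < ε whenever k > 6/ε.
Take N = 6/ε. If k > N then |(2k + 6)/(k + 6) − 2| ≤ 6/k < ε.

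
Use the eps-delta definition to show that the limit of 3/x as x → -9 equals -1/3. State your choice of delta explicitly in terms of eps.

delta = min(9/2, (27/2)eps)

Suppose eps > 0. We seek delta > 0 such that 0 < |x + 9| < delta implies |3/x + 1/3| < eps.
|3/x + 1/3| = 3·|-9 − x|/(9·|x|) = 3|x + 9|/(9|x|).
Restrict delta ≤ 9/2. Then |x + 9| < 9/2 gives |x| > 9/2, so 9|x| > 81/2.
Then |3/x + 1/3| < 3|x + 9|/(81/2), which is < eps when |x + 9| < (27/2)eps.
Take delta = min(9/2, (27/2)eps). Then 0 < |x + 9| < delta gives both |x + 9| < 9/2 and |x + 9| < (27/2)eps, so |3/x + 1/3| < eps.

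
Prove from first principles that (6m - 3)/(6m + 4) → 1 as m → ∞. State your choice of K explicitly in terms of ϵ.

Suppose ϵ > 0. For m ≥ 1, |(6m - 3)/(6m + 4) − 1| = |-42|/(6(6m + 4)) = 42/(6(6m + 4)).
Since 6m + 4 ≥ 6m for m ≥ 1, this is ≤ 42/(6·6m) = (7/6)/m.
So |(6m - 3)/(6m + 4) − 1| < ϵ whenever m > (7/6)/ϵ.
Take K = (7/6)/ϵ. If m > K then |(6m - 3)/(6m + 4) − 1| ≤ (7/6)/m < ϵ.

K = (7/6)/ϵ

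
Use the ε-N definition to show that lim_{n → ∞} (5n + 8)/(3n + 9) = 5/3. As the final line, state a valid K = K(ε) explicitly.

Let ε > 0 be given. For n ≥ 1, |(5n + 8)/(3n + 9) − (5/3)| = |-21|/(3(3n + 9)) = 21/(3(3n + 9)).
Since 3n + 9 ≥ 3n for n ≥ 1, this is ≤ 21/(3·3n) = (7/3)/n.
So |(5n + 8)/(3n + 9) − (5/3)| < ε whenever n > (7/3)/ε.
Take K = (7/3)/ε. If n > K then |(5n + 8)/(3n + 9) − (5/3)| ≤ (7/3)/n < ε.

K = (7/3)/ε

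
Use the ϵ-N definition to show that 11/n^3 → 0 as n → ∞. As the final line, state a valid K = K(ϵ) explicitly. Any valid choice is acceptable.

K = (11/ϵ)^{1/3}

Let ϵ > 0 be given. For n ≥ 1, |11/n^3 − 0| = 11/n^3.
11/n^3 < ϵ ⇔ n^3 > 11/ϵ ⇔ n > (11/ϵ)^{1/3}.
Take K = (11/ϵ)^{1/3}. Then n > K implies 11/n^3 < ϵ.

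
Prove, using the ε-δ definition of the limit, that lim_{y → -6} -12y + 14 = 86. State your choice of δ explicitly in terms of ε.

δ = ε/12

Fix ε > 0. We need δ > 0 so that 0 < |y + 6| < δ implies |(-12y + 14) − 86| < ε.
Since (-12y + 14) − 86 = -12(y + 6), we have |(-12y + 14) − 86| = 12|y + 6|.
Thus it suffices that |y + 6| < ε/12.
Choosing δ = ε/12 gives |(-12y + 14) − 86| = 12|y + 6| < ε whenever |y + 6| < δ.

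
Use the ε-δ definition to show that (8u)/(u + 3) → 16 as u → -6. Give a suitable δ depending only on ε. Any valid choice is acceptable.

δ = min(3/2, (3/16)ε)

Let ε > 0 be given. We want δ > 0 with 0 < |u + 6| < δ ⇒ |(8u)/(u + 3) − 16| < ε.
Combining over a common denominator, (8u)/(u + 3) − 16 = [(8u)·(-3) − (-48)·(u + 3)] / [(-3)·(u + 3)] = 24(u + 6) / ((-3)(u + 3)).
So |(8u)/(u + 3) − 16| = 24|u + 6| / (3·|u + 3|).
Restrict δ ≤ 3/2. Then |u + 6| < 3/2 gives |u + 3| = |(u + 6) + (-3)| ≥ 3 − 3/2 = 3/2.
Hence |(8u)/(u + 3) − 16| < 24|u + 6|/(3·(3/2)) = (16/3)|u + 6|, which is < ε once |u + 6| < (3/16)ε.
Take δ = min(3/2, (3/16)ε). Then 0 < |u + 6| < δ forces both bounds, so |(8u)/(u + 3) − 16| < ε.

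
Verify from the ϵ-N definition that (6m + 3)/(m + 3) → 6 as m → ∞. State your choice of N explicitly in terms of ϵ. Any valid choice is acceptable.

Let ϵ > 0 be given. For m ≥ 1, |(6m + 3)/(m + 3) − 6| = |-15|/((m + 3)) = 15/((m + 3)).
Since m + 3 ≥ m for m ≥ 1, this is ≤ 15/(m) = 15/m.
So |(6m + 3)/(m + 3) − 6| < ϵ whenever m > 15/ϵ.
Take N = 15/ϵ. If m > N then |(6m + 3)/(m + 3) − 6| ≤ 15/m < ϵ.

N = 15/ϵ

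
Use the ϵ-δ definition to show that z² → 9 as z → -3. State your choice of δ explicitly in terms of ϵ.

δ = min(1, ϵ/7)

Fix ϵ > 0. We seek δ > 0 with 0 < |z + 3| < δ ⇒ |z² − 9| < ϵ.
Factor: z² − 9 = (z + 3)(z - 3), so |z² − 9| = |z + 3|·|z - 3|.
Impose δ ≤ 1 so that |z| < 4; then |z - 3| ≤ 7.
Hence |z² − 9| ≤ 7|z + 3|, which is < ϵ once |z + 3| < ϵ/7.
Take δ = min(1, ϵ/7). If 0 < |z + 3| < δ then both bounds hold and |z² − 9| ≤ 7|z + 3| < 7·(ϵ/7) = ϵ.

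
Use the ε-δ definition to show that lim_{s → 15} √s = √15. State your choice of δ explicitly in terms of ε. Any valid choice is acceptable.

Suppose ε > 0. We want δ > 0 such that 0 < |s − 15| < δ implies |√s − √15| < ε.
Multiplying by the conjugate, |√s − √15| = |s − 15|/(√s + √15).
Restrict δ ≤ 15 so that |s − 15| < 15 forces s > 0, and then √s + √15 > √15.
Hence |√s − √15| < |s − 15|/√15, which is < ε once |s − 15| < √15·ε.
Take δ = min(15, √15·ε). If 0 < |s − 15| < δ then s > 0 and |√s − √15| < |s − 15|/√15 < ε.

δ = min(15, √15·ε)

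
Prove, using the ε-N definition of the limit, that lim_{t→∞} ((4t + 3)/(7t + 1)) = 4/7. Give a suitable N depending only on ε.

N = (17/49)/ε

Let ε > 0. We seek N > 0 such that t > N implies |(4t + 3)/(7t + 1) − (4/7)| < ε.
(4t + 3)/(7t + 1) − (4/7) = (7(4t + 3) − 4(7t + 1)) / (7(7t + 1)) = 17/(7(7t + 1)).
For t > 0 we have 7t + 1 > 7t, so |(4t + 3)/(7t + 1) − (4/7)| = 17/(7(7t + 1)) < 17/(7·7t) = (17/49)/t.
Thus |(4t + 3)/(7t + 1) − (4/7)| < ε whenever t > (17/49)/ε.
Take N = (17/49)/ε. If t > N then |(4t + 3)/(7t + 1) − (4/7)| < (17/49)/t < ε.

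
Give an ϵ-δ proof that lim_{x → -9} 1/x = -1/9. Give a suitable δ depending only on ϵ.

δ = min(9/2, (81/2)ϵ)

Suppose ϵ > 0. We seek δ > 0 such that 0 < |x + 9| < δ implies |1/x + 1/9| < ϵ.
|1/x + 1/9| = |-9 − x|/(9·|x|) = |x + 9|/(9|x|).
Restrict δ ≤ 9/2. Then |x + 9| < 9/2 gives |x| > 9/2, so 9|x| > 81/2.
Then |1/x + 1/9| < |x + 9|/(81/2), which is < ϵ when |x + 9| < (81/2)ϵ.
Take δ = min(9/2, (81/2)ϵ). Then 0 < |x + 9| < δ gives both |x + 9| < 9/2 and |x + 9| < (81/2)ϵ, so |1/x + 1/9| < ϵ.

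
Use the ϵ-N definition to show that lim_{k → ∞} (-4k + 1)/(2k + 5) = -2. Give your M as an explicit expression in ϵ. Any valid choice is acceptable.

Fix ϵ > 0. For k ≥ 1, |(-4k + 1)/(2k + 5) + 2| = |22|/(2(2k + 5)) = 22/(2(2k + 5)).
Since 2k + 5 ≥ 2k for k ≥ 1, this is ≤ 22/(2·2k) = (11/2)/k.
So |(-4k + 1)/(2k + 5) + 2| < ϵ whenever k > (11/2)/ϵ.
Take M = (11/2)/ϵ. If k > M then |(-4k + 1)/(2k + 5) + 2| ≤ (11/2)/k < ϵ.

M = (11/2)/ϵ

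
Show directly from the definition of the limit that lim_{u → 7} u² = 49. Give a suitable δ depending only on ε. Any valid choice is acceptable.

δ = min(2, ε/16)

Let ε > 0. We seek δ > 0 with 0 < |u − 7| < δ ⇒ |u² − 49| < ε.
Factor: u² − 49 = (u − 7)(u + 7), so |u² − 49| = |u − 7|·|u + 7|.
Impose δ ≤ 2 so that |u| < 9; then |u + 7| ≤ 16.
Hence |u² − 49| ≤ 16|u − 7|, which is < ε once |u − 7| < ε/16.
Take δ = min(2, ε/16). If 0 < |u − 7| < δ then both bounds hold and |u² − 49| ≤ 16|u − 7| < 16·(ε/16) = ε.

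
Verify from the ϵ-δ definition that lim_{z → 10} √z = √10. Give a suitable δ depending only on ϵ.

Fix ϵ > 0. We want δ > 0 such that 0 < |z − 10| < δ implies |√z − √10| < ϵ.
Rationalise: √z − √10 = (z − 10)/(√z + √10), so |√z − √10| = |z − 10|/(√z + √10).
Restrict δ ≤ 10 so that |z − 10| < 10 forces z > 0, and then √z + √10 > √10.
Hence |√z − √10| < |z − 10|/√10, which is < ϵ once |z − 10| < √10·ϵ.
Take δ = min(10, √10·ϵ). If 0 < |z − 10| < δ then z > 0 and |√z − √10| < |z − 10|/√10 < ϵ.

δ = min(10, √10·ϵ)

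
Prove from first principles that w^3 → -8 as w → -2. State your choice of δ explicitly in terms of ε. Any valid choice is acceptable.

Let ε > 0. We seek δ > 0 with 0 < |w + 2| < δ ⇒ |w^3 + 8| < ε.
Factor: w^3 + 8 = (w + 2)(w^2 - 2w + 4), so |w^3 + 8| = |w + 2|·|w^2 - 2w + 4|.
Restrict δ ≤ 1. Then |w + 2| < 1 gives |w| < 3, so by the triangle inequality |w^2 - 2w + 4| ≤ 3^2 + 2·3 + 4 = 19.
Hence |w^3 + 8| ≤ 19|w + 2|, which is < ε once |w + 2| < ε/19.
Take δ = min(1, ε/19). If 0 < |w + 2| < δ then both bounds hold and |w^3 + 8| ≤ 19|w + 2| < 19·(ε/19) = ε.

δ = min(1, ε/19)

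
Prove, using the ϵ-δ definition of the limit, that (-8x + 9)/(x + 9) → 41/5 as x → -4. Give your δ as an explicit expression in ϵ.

Fix ϵ > 0. We want δ > 0 with 0 < |x + 4| < δ ⇒ |(-8x + 9)/(x + 9) − (41/5)| < ϵ.
Combining over a common denominator, (-8x + 9)/(x + 9) − (41/5) = [(-8x + 9)·5 − 41·(x + 9)] / [5·(x + 9)] = -81(x + 4) / (5(x + 9)).
So |(-8x + 9)/(x + 9) − (41/5)| = 81|x + 4| / (5·|x + 9|).
Restrict δ ≤ 5/2. Then |x + 4| < 5/2 gives |x + 9| = |(x + 4) + 5| ≥ 5 − 5/2 = 5/2.
Hence |(-8x + 9)/(x + 9) − (41/5)| < 81|x + 4|/(5·(5/2)) = (162/25)|x + 4|, which is < ϵ once |x + 4| < (25/162)ϵ.
Take δ = min(5/2, (25/162)ϵ). Then 0 < |x + 4| < δ forces both bounds, so |(-8x + 9)/(x + 9) − (41/5)| < ϵ.

δ = min(5/2, (25/162)ϵ)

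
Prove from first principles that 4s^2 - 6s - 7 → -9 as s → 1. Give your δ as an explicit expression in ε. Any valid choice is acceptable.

δ = min(1, ε/10)

Suppose ε > 0. We want δ > 0 such that 0 < |s − 1| < δ implies |(4s^2 - 6s - 7) + 9| < ε.
(4s^2 - 6s - 7) + 9 = 4s^2 - 6s + 2 = (s − 1)(4s - 2).
So |(4s^2 - 6s - 7) + 9| = |s − 1|·|4s - 2|.
Assume first that |s − 1| < 1, so |s| < 2. Then |4s - 2| ≤ 4·2 + 2 = 10.
Hence |(4s^2 - 6s - 7) + 9| ≤ 10|s − 1| < ε provided |s − 1| < ε/10.
Choosing δ = min(1, ε/10) ensures both conditions, hence |(4s^2 - 6s - 7) + 9| < ε.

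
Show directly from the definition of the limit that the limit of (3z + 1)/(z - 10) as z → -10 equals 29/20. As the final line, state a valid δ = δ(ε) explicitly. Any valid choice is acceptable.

δ = min(10, (200/31)ε)

Let ε > 0. We want δ > 0 with 0 < |z + 10| < δ ⇒ |(3z + 1)/(z - 10) − (29/20)| < ε.
Combining over a common denominator, (3z + 1)/(z - 10) − (29/20) = [(3z + 1)·(-20) − (-29)·(z - 10)] / [(-20)·(z - 10)] = -31(z + 10) / ((-20)(z - 10)).
So |(3z + 1)/(z - 10) − (29/20)| = 31|z + 10| / (20·|z − 10|).
Require δ ≤ 10, so |z − 10| ≥ |-20| − |z + 10| > 20 − 10 = 10.
Hence |(3z + 1)/(z - 10) − (29/20)| < 31|z + 10|/(20·10) = (31/200)|z + 10|, which is < ε once |z + 10| < (200/31)ε.
Take δ = min(10, (200/31)ε). Then 0 < |z + 10| < δ forces both bounds, so |(3z + 1)/(z - 10) − (29/20)| < ε.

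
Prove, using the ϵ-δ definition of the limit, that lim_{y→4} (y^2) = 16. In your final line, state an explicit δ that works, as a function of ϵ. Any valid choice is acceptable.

δ = min(1, ϵ/9)

Let ϵ > 0. We seek δ > 0 with 0 < |y − 4| < δ ⇒ |y^2 − 16| < ϵ.
Factor: y^2 − 16 = (y − 4)(y + 4), so |y^2 − 16| = |y − 4|·|y + 4|.
Restrict δ ≤ 1. Then |y − 4| < 1 gives |y| < 5, so by the triangle inequality |y + 4| ≤ 5 + 4 = 9.
Hence |y^2 − 16| ≤ 9|y − 4|, which is < ϵ once |y − 4| < ϵ/9.
Take δ = min(1, ϵ/9). If 0 < |y − 4| < δ then both bounds hold and |y^2 − 16| ≤ 9|y − 4| < 9·(ϵ/9) = ϵ.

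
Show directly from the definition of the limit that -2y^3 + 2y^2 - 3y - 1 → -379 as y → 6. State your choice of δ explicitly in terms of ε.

Let ε > 0. We want δ > 0 such that 0 < |y − 6| < δ implies |(-2y^3 + 2y^2 - 3y - 1) + 379| < ε.
(-2y^3 + 2y^2 - 3y - 1) + 379 = -2y^3 + 2y^2 - 3y + 378 = (y − 6)(-2y^2 - 10y - 63).
So |(-2y^3 + 2y^2 - 3y - 1) + 379| = |y − 6|·|-2y^2 - 10y - 63|.
Assume first that |y − 6| < 1, so |y| < 7. Then |-2y^2 - 10y - 63| ≤ 2·7^2 + 10·7 + 63 = 231.
Hence |(-2y^3 + 2y^2 - 3y - 1) + 379| ≤ 231|y − 6| < ε provided |y − 6| < ε/231.
Choosing δ = min(1, ε/231) ensures both conditions, hence |(-2y^3 + 2y^2 - 3y - 1) + 379| < ε.

δ = min(1, ε/231)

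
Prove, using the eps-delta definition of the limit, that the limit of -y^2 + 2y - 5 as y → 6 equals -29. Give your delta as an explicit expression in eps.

delta = min(1, eps/11)

Let eps > 0. We want delta > 0 such that 0 < |y − 6| < delta implies |(-y^2 + 2y - 5) + 29| < eps.
(-y^2 + 2y - 5) + 29 = -y^2 + 2y + 24 = (y − 6)(-y - 4).
So |(-y^2 + 2y - 5) + 29| = |y − 6|·|-y - 4|.
Assume first that |y − 6| < 1, so |y| < 7. Then |-y - 4| ≤ 7 + 4 = 11.
Hence |(-y^2 + 2y - 5) + 29| ≤ 11|y − 6| < eps provided |y − 6| < eps/11.
Take delta = min(1, eps/11). Then 0 < |y − 6| < delta gives both |y − 6| < 1 and |y − 6| < eps/11, so |(-y^2 + 2y - 5) + 29| < eps.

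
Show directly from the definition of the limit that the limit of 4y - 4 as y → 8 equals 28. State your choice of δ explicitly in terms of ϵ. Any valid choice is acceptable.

δ = ϵ/4

Let ϵ > 0 be given. We need δ > 0 so that 0 < |y − 8| < δ implies |(4y - 4) − 28| < ϵ.
|(4y - 4) − 28| = |4y - 32| = 4|y − 8|.
Thus it suffices that |y − 8| < ϵ/4.
Choosing δ = ϵ/4 gives |(4y - 4) − 28| = 4|y − 8| < ϵ whenever |y − 8| < δ.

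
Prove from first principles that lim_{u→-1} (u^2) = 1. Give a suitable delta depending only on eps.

Suppose eps > 0. We seek delta > 0 with 0 < |u + 1| < delta ⇒ |u^2 − 1| < eps.
Factor: u^2 − 1 = (u + 1)(u - 1), so |u^2 − 1| = |u + 1|·|u - 1|.
Restrict delta ≤ 1. Then |u + 1| < 1 gives |u| < 2, so by the triangle inequality |u - 1| ≤ 2 + 1 = 3.
Hence |u^2 − 1| ≤ 3|u + 1|, which is < eps once |u + 1| < eps/3.
Take delta = min(1, eps/3). If 0 < |u + 1| < delta then both bounds hold and |u^2 − 1| ≤ 3|u + 1| < 3·(eps/3) = eps.

delta = min(1, eps/3)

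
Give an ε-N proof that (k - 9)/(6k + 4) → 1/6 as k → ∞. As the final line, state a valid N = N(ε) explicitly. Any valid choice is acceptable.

N = (29/18)/ε

Suppose ε > 0. For k ≥ 1, |(k - 9)/(6k + 4) − (1/6)| = |-58|/(6(6k + 4)) = 58/(6(6k + 4)).
Since 6k + 4 ≥ 6k for k ≥ 1, this is ≤ 58/(6·6k) = (29/18)/k.
So |(k - 9)/(6k + 4) − (1/6)| < ε whenever k > (29/18)/ε.
Take N = (29/18)/ε. If k > N then |(k - 9)/(6k + 4) − (1/6)| ≤ (29/18)/k < ε.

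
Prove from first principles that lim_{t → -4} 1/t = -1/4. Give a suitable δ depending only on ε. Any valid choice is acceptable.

δ = min(2, 8ε)

Let ε > 0 be given. We seek δ > 0 such that 0 < |t + 4| < δ implies |1/t + 1/4| < ε.
|1/t + 1/4| = |-4 − t|/(4·|t|) = |t + 4|/(4|t|).
Require δ ≤ 2 so that |t| > 4 − 2 = 2, hence 4|t| > 8.
Then |1/t + 1/4| < |t + 4|/8, which is < ε when |t + 4| < 8ε.
Take δ = min(2, 8ε). Then 0 < |t + 4| < δ gives both |t + 4| < 2 and |t + 4| < 8ε, so |1/t + 1/4| < ε.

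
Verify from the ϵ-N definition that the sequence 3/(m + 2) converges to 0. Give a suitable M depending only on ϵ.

M = 3/ϵ

Let ϵ > 0. For m ≥ 1, |3/(m + 2) − 0| = 3/(m + 2) ≤ 3/m.
We need 3/m < ϵ, i.e. m > 3/ϵ.
Take M = 3/ϵ. If m > M then |3/(m + 2)| ≤ 3/m < ϵ.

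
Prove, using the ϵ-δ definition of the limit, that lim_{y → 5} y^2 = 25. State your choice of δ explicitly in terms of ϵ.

Let ϵ > 0 be given. We seek δ > 0 with 0 < |y − 5| < δ ⇒ |y^2 − 25| < ϵ.
Factor: y^2 − 25 = (y − 5)(y + 5), so |y^2 − 25| = |y − 5|·|y + 5|.
Impose δ ≤ 1 so that |y| < 6; then |y + 5| ≤ 11.
Hence |y^2 − 25| ≤ 11|y − 5|, which is < ϵ once |y − 5| < ϵ/11.
Take δ = min(1, ϵ/11). If 0 < |y − 5| < δ then both bounds hold and |y^2 − 25| ≤ 11|y − 5| < 11·(ϵ/11) = ϵ.

δ = min(1, ϵ/11)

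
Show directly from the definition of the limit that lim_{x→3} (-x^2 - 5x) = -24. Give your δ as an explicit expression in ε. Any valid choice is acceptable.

Suppose ε > 0. We want δ > 0 such that 0 < |x − 3| < δ implies |(-x^2 - 5x) + 24| < ε.
(-x^2 - 5x) + 24 = -x^2 - 5x + 24 = (x − 3)(-x - 8).
So |(-x^2 - 5x) + 24| = |x − 3|·|-x - 8|.
Require δ ≤ 2. Then |x − 3| < 2 gives |x| < 5, and by the triangle inequality |-x - 8| ≤ 5 + 8 = 13.
Hence |(-x^2 - 5x) + 24| ≤ 13|x − 3| < ε provided |x − 3| < ε/13.
Take δ = min(2, ε/13). Then 0 < |x − 3| < δ gives both |x − 3| < 2 and |x − 3| < ε/13, so |(-x^2 - 5x) + 24| < ε.

δ = min(2, ε/13)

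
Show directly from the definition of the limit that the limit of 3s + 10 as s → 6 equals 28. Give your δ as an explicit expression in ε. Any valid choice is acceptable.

δ = ε/3

Fix ε > 0. We need δ > 0 so that 0 < |s − 6| < δ implies |(3s + 10) − 28| < ε.
|(3s + 10) − 28| = |3s - 18| = 3|s − 6|.
Thus it suffices that |s − 6| < ε/3.
Choosing δ = ε/3 gives |(3s + 10) − 28| = 3|s − 6| < ε whenever |s − 6| < δ.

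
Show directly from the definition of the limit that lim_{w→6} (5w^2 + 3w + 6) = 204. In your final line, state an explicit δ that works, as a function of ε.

Let ε > 0 be given. We want δ > 0 such that 0 < |w − 6| < δ implies |(5w^2 + 3w + 6) − 204| < ε.
(5w^2 + 3w + 6) − 204 = 5w^2 + 3w - 198 = (w − 6)(5w + 33).
So |(5w^2 + 3w + 6) − 204| = |w − 6|·|5w + 33|.
Assume first that |w − 6| < 2, so |w| < 8. Then |5w + 33| ≤ 5·8 + 33 = 73.
Hence |(5w^2 + 3w + 6) − 204| ≤ 73|w − 6| < ε provided |w − 6| < ε/73.
Take δ = min(2, ε/73). Then 0 < |w − 6| < δ gives both |w − 6| < 2 and |w − 6| < ε/73, so |(5w^2 + 3w + 6) − 204| < ε.

δ = min(2, ε/73)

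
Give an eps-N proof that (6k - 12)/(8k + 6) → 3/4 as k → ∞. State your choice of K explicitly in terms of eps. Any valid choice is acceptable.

K = (33/16)/eps

Let eps > 0. For k ≥ 1, |(6k - 12)/(8k + 6) − (3/4)| = |-132|/(8(8k + 6)) = 132/(8(8k + 6)).
Since 8k + 6 ≥ 8k for k ≥ 1, this is ≤ 132/(8·8k) = (33/16)/k.
So |(6k - 12)/(8k + 6) − (3/4)| < eps whenever k > (33/16)/eps.
Take K = (33/16)/eps. If k > K then |(6k - 12)/(8k + 6) − (3/4)| ≤ (33/16)/k < eps.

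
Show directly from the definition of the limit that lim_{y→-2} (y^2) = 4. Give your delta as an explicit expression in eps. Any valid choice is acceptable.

Let eps > 0. We seek delta > 0 with 0 < |y + 2| < delta ⇒ |y^2 − 4| < eps.
Factor: y^2 − 4 = (y + 2)(y - 2), so |y^2 − 4| = |y + 2|·|y - 2|.
Impose delta ≤ 1 so that |y| < 3; then |y - 2| ≤ 5.
Hence |y^2 − 4| ≤ 5|y + 2|, which is < eps once |y + 2| < eps/5.
Take delta = min(1, eps/5). If 0 < |y + 2| < delta then both bounds hold and |y^2 − 4| ≤ 5|y + 2| < 5·(eps/5) = eps.

delta = min(1, eps/5)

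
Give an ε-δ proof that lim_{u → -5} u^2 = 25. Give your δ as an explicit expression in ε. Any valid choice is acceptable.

Let ε > 0 be given. We seek δ > 0 with 0 < |u + 5| < δ ⇒ |u^2 − 25| < ε.
Factor: u^2 − 25 = (u + 5)(u - 5), so |u^2 − 25| = |u + 5|·|u - 5|.
Impose δ ≤ 2 so that |u| < 7; then |u - 5| ≤ 12.
Hence |u^2 − 25| ≤ 12|u + 5|, which is < ε once |u + 5| < ε/12.
Take δ = min(2, ε/12). If 0 < |u + 5| < δ then both bounds hold and |u^2 − 25| ≤ 12|u + 5| < 12·(ε/12) = ε.

δ = min(2, ε/12)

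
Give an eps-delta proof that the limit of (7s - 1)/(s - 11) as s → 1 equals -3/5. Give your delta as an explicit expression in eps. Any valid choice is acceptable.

Suppose eps > 0. We want delta > 0 with 0 < |s − 1| < delta ⇒ |(7s - 1)/(s - 11) + 3/5| < eps.
Combining over a common denominator, (7s - 1)/(s - 11) + 3/5 = [(7s - 1)·(-10) − 6·(s - 11)] / [(-10)·(s - 11)] = -76(s − 1) / ((-10)(s - 11)).
So |(7s - 1)/(s - 11) + 3/5| = 76|s − 1| / (10·|s − 11|).
Restrict delta ≤ 5. Then |s − 1| < 5 gives |s − 11| = |(s − 1) + (-10)| ≥ 10 − 5 = 5.
Hence |(7s - 1)/(s - 11) + 3/5| < 76|s − 1|/(10·5) = (38/25)|s − 1|, which is < eps once |s − 1| < (25/38)eps.
Take delta = min(5, (25/38)eps). Then 0 < |s − 1| < delta forces both bounds, so |(7s - 1)/(s - 11) + 3/5| < eps.

delta = min(5, (25/38)eps)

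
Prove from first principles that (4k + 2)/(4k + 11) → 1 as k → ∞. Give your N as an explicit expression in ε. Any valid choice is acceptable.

N = (9/4)/ε

Let ε > 0 be given. For k ≥ 1, |(4k + 2)/(4k + 11) − 1| = |-36|/(4(4k + 11)) = 36/(4(4k + 11)).
Since 4k + 11 ≥ 4k for k ≥ 1, this is ≤ 36/(4·4k) = (9/4)/k.
So |(4k + 2)/(4k + 11) − 1| < ε whenever k > (9/4)/ε.
Take N = (9/4)/ε. If k > N then |(4k + 2)/(4k + 11) − 1| ≤ (9/4)/k < ε.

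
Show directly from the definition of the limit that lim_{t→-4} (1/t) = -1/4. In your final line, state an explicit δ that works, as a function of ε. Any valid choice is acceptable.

δ = min(2, 8ε)

Let ε > 0. We seek δ > 0 such that 0 < |t + 4| < δ implies |1/t + 1/4| < ε.
|1/t + 1/4| = |-4 − t|/(4·|t|) = |t + 4|/(4|t|).
Require δ ≤ 2 so that |t| > 4 − 2 = 2, hence 4|t| > 8.
Then |1/t + 1/4| < |t + 4|/8, which is < ε when |t + 4| < 8ε.
Take δ = min(2, 8ε). Then 0 < |t + 4| < δ gives both |t + 4| < 2 and |t + 4| < 8ε, so |1/t + 1/4| < ε.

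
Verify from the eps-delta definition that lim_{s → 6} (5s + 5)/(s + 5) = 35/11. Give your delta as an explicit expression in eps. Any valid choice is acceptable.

delta = min(11/2, (121/40)eps)

Suppose eps > 0. We want delta > 0 with 0 < |s − 6| < delta ⇒ |(5s + 5)/(s + 5) − (35/11)| < eps.
Combining over a common denominator, (5s + 5)/(s + 5) − (35/11) = [(5s + 5)·11 − 35·(s + 5)] / [11·(s + 5)] = 20(s − 6) / (11(s + 5)).
So |(5s + 5)/(s + 5) − (35/11)| = 20|s − 6| / (11·|s + 5|).
Restrict delta ≤ 11/2. Then |s − 6| < 11/2 gives |s + 5| = |(s − 6) + 11| ≥ 11 − 11/2 = 11/2.
Hence |(5s + 5)/(s + 5) − (35/11)| < 20|s − 6|/(11·(11/2)) = (40/121)|s − 6|, which is < eps once |s − 6| < (121/40)eps.
Take delta = min(11/2, (121/40)eps). Then 0 < |s − 6| < delta forces both bounds, so |(5s + 5)/(s + 5) − (35/11)| < eps.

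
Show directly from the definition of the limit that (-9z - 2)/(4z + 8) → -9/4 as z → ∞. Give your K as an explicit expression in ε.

K = 4/ε

Fix ε > 0. We seek K > 0 such that z > K implies |(-9z - 2)/(4z + 8) + 9/4| < ε.
(-9z - 2)/(4z + 8) + 9/4 = (4(-9z - 2) − (-9)(4z + 8)) / (4(4z + 8)) = 64/(4(4z + 8)).
For z > 0 we have 4z + 8 > 4z, so |(-9z - 2)/(4z + 8) + 9/4| = 64/(4(4z + 8)) < 64/(4·4z) = 4/z.
Thus |(-9z - 2)/(4z + 8) + 9/4| < ε whenever z > 4/ε.
Take K = 4/ε. If z > K then |(-9z - 2)/(4z + 8) + 9/4| < 4/z < ε.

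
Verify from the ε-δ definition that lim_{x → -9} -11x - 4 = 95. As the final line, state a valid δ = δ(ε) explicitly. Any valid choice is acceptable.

δ = ε/11

Fix ε > 0. We need δ > 0 so that 0 < |x + 9| < δ implies |(-11x - 4) − 95| < ε.
|(-11x - 4) − 95| = |-11x - 99| = 11|x + 9|.
So 11|x + 9| < ε exactly when |x + 9| < ε/11.
Choosing δ = ε/11 gives |(-11x - 4) − 95| = 11|x + 9| < ε whenever |x + 9| < δ.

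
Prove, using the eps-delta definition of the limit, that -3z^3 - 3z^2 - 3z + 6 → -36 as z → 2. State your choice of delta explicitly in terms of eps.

Let eps > 0 be given. We want delta > 0 such that 0 < |z − 2| < delta implies |(-3z^3 - 3z^2 - 3z + 6) + 36| < eps.
(-3z^3 - 3z^2 - 3z + 6) + 36 = -3z^3 - 3z^2 - 3z + 42 = (z − 2)(-3z^2 - 9z - 21).
So |(-3z^3 - 3z^2 - 3z + 6) + 36| = |z − 2|·|-3z^2 - 9z - 21|.
Assume first that |z − 2| < 2, so |z| < 4. Then |-3z^2 - 9z - 21| ≤ 3·4^2 + 9·4 + 21 = 105.
Hence |(-3z^3 - 3z^2 - 3z + 6) + 36| ≤ 105|z − 2| < eps provided |z − 2| < eps/105.
Choosing delta = min(2, eps/105) ensures both conditions, hence |(-3z^3 - 3z^2 - 3z + 6) + 36| < eps.

delta = min(2, eps/105)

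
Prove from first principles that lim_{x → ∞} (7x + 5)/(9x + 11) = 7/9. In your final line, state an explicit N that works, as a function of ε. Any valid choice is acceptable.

Let ε > 0 be given. We seek N > 0 such that x > N implies |(7x + 5)/(9x + 11) − (7/9)| < ε.
(7x + 5)/(9x + 11) − (7/9) = (9(7x + 5) − 7(9x + 11)) / (9(9x + 11)) = -32/(9(9x + 11)).
For x > 0 we have 9x + 11 > 9x, so |(7x + 5)/(9x + 11) − (7/9)| = 32/(9(9x + 11)) < 32/(9·9x) = (32/81)/x.
Thus |(7x + 5)/(9x + 11) − (7/9)| < ε whenever x > (32/81)/ε.
Take N = (32/81)/ε. If x > N then |(7x + 5)/(9x + 11) − (7/9)| < (32/81)/x < ε.

N = (32/81)/ε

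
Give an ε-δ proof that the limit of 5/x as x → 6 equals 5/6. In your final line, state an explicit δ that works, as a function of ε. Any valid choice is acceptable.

Fix ε > 0. We seek δ > 0 such that 0 < |x − 6| < δ implies |5/x − (5/6)| < ε.
|5/x − (5/6)| = 5·|6 − x|/(6·|x|) = 5|x − 6|/(6|x|).
Restrict δ ≤ 3. Then |x − 6| < 3 gives |x| > 3, so 6|x| > 18.
Then |5/x − (5/6)| < 5|x − 6|/18, which is < ε when |x − 6| < (18/5)ε.
Take δ = min(3, (18/5)ε). Then 0 < |x − 6| < δ gives both |x − 6| < 3 and |x − 6| < (18/5)ε, so |5/x − (5/6)| < ε.

δ = min(3, (18/5)ε)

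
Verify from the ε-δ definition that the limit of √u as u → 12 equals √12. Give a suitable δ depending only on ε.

Let ε > 0 be given. We want δ > 0 such that 0 < |u − 12| < δ implies |√u − √12| < ε.
Multiplying by the conjugate, |√u − √12| = |u − 12|/(√u + √12).
Restrict δ ≤ 12 so that |u − 12| < 12 forces u > 0, and then √u + √12 > √12.
Hence |√u − √12| < |u − 12|/√12, which is < ε once |u − 12| < √12·ε.
Take δ = min(12, √12·ε). If 0 < |u − 12| < δ then u > 0 and |√u − √12| < |u − 12|/√12 < ε.

δ = min(12, √12·ε)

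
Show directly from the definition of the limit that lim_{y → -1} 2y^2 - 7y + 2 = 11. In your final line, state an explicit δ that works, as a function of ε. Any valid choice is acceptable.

Let ε > 0 be given. We want δ > 0 such that 0 < |y + 1| < δ implies |(2y^2 - 7y + 2) − 11| < ε.
(2y^2 - 7y + 2) − 11 = 2y^2 - 7y - 9 = (y + 1)(2y - 9).
So |(2y^2 - 7y + 2) − 11| = |y + 1|·|2y - 9|.
Require δ ≤ 1. Then |y + 1| < 1 gives |y| < 2, and by the triangle inequality |2y - 9| ≤ 2·2 + 9 = 13.
Hence |(2y^2 - 7y + 2) − 11| ≤ 13|y + 1| < ε provided |y + 1| < ε/13.
Take δ = min(1, ε/13). Then 0 < |y + 1| < δ gives both |y + 1| < 1 and |y + 1| < ε/13, so |(2y^2 - 7y + 2) − 11| < ε.

δ = min(1, ε/13)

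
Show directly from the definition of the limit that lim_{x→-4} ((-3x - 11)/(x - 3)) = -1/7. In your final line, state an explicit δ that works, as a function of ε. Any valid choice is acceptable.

δ = min(7/2, (49/40)ε)

Let ε > 0 be given. We want δ > 0 with 0 < |x + 4| < δ ⇒ |(-3x - 11)/(x - 3) + 1/7| < ε.
Combining over a common denominator, (-3x - 11)/(x - 3) + 1/7 = [(-3x - 11)·(-7) − 1·(x - 3)] / [(-7)·(x - 3)] = 20(x + 4) / ((-7)(x - 3)).
So |(-3x - 11)/(x - 3) + 1/7| = 20|x + 4| / (7·|x − 3|).
Require δ ≤ 7/2, so |x − 3| ≥ |-7| − |x + 4| > 7 − 7/2 = 7/2.
Hence |(-3x - 11)/(x - 3) + 1/7| < 20|x + 4|/(7·(7/2)) = (40/49)|x + 4|, which is < ε once |x + 4| < (49/40)ε.
Take δ = min(7/2, (49/40)ε). Then 0 < |x + 4| < δ forces both bounds, so |(-3x - 11)/(x - 3) + 1/7| < ε.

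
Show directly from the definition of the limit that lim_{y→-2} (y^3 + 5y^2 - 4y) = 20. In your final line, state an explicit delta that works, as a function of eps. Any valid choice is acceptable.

delta = min(1, eps/28)

Let eps > 0. We want delta > 0 such that 0 < |y + 2| < delta implies |(y^3 + 5y^2 - 4y) − 20| < eps.
(y^3 + 5y^2 - 4y) − 20 = y^3 + 5y^2 - 4y - 20 = (y + 2)(y^2 + 3y - 10).
So |(y^3 + 5y^2 - 4y) − 20| = |y + 2|·|y^2 + 3y - 10|.
Require delta ≤ 1. Then |y + 2| < 1 gives |y| < 3, and by the triangle inequality |y^2 + 3y - 10| ≤ 3^2 + 3·3 + 10 = 28.
Hence |(y^3 + 5y^2 - 4y) − 20| ≤ 28|y + 2| < eps provided |y + 2| < eps/28.
Choosing delta = min(1, eps/28) ensures both conditions, hence |(y^3 + 5y^2 - 4y) − 20| < eps.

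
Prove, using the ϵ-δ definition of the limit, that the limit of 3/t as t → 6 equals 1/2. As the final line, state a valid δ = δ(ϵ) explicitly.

δ = min(3, 6ϵ)

Let ϵ > 0 be given. We seek δ > 0 such that 0 < |t − 6| < δ implies |3/t − (1/2)| < ϵ.
|3/t − (1/2)| = 3·|6 − t|/(6·|t|) = 3|t − 6|/(6|t|).
Require δ ≤ 3 so that |t| > 6 − 3 = 3, hence 6|t| > 18.
Then |3/t − (1/2)| < 3|t − 6|/18, which is < ϵ when |t − 6| < 6ϵ.
Take δ = min(3, 6ϵ). Then 0 < |t − 6| < δ gives both |t − 6| < 3 and |t − 6| < 6ϵ, so |3/t − (1/2)| < ϵ.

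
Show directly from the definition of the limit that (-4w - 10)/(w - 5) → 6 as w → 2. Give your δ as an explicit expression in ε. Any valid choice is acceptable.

δ = min(3/2, (3/20)ε)

Fix ε > 0. We want δ > 0 with 0 < |w − 2| < δ ⇒ |(-4w - 10)/(w - 5) − 6| < ε.
Combining over a common denominator, (-4w - 10)/(w - 5) − 6 = [(-4w - 10)·(-3) − (-18)·(w - 5)] / [(-3)·(w - 5)] = 30(w − 2) / ((-3)(w - 5)).
So |(-4w - 10)/(w - 5) − 6| = 30|w − 2| / (3·|w − 5|).
Restrict δ ≤ 3/2. Then |w − 2| < 3/2 gives |w − 5| = |(w − 2) + (-3)| ≥ 3 − 3/2 = 3/2.
Hence |(-4w - 10)/(w - 5) − 6| < 30|w − 2|/(3·(3/2)) = (20/3)|w − 2|, which is < ε once |w − 2| < (3/20)ε.
Take δ = min(3/2, (3/20)ε). Then 0 < |w − 2| < δ forces both bounds, so |(-4w - 10)/(w - 5) − 6| < ε.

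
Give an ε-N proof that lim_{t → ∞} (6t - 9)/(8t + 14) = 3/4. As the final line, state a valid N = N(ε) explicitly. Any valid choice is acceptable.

N = (39/16)/ε

Suppose ε > 0. We seek N > 0 such that t > N implies |(6t - 9)/(8t + 14) − (3/4)| < ε.
(6t - 9)/(8t + 14) − (3/4) = (8(6t - 9) − 6(8t + 14)) / (8(8t + 14)) = -156/(8(8t + 14)).
For t > 0 we have 8t + 14 > 8t, so |(6t - 9)/(8t + 14) − (3/4)| = 156/(8(8t + 14)) < 156/(8·8t) = (39/16)/t.
Thus |(6t - 9)/(8t + 14) − (3/4)| < ε whenever t > (39/16)/ε.
Take N = (39/16)/ε. If t > N then |(6t - 9)/(8t + 14) − (3/4)| < (39/16)/t < ε.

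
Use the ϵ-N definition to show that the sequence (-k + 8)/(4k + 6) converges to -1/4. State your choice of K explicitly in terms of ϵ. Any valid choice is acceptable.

K = (19/8)/ϵ

Fix ϵ > 0. For k ≥ 1, |(-k + 8)/(4k + 6) + 1/4| = |38|/(4(4k + 6)) = 38/(4(4k + 6)).
Since 4k + 6 ≥ 4k for k ≥ 1, this is ≤ 38/(4·4k) = (19/8)/k.
So |(-k + 8)/(4k + 6) + 1/4| < ϵ whenever k > (19/8)/ϵ.
Take K = (19/8)/ϵ. If k > K then |(-k + 8)/(4k + 6) + 1/4| ≤ (19/8)/k < ϵ.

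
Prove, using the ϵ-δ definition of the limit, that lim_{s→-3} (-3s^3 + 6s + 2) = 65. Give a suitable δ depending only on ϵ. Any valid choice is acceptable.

δ = min(1, ϵ/105)

Let ϵ > 0. We want δ > 0 such that 0 < |s + 3| < δ implies |(-3s^3 + 6s + 2) − 65| < ϵ.
(-3s^3 + 6s + 2) − 65 = -3s^3 + 6s - 63 = (s + 3)(-3s^2 + 9s - 21).
So |(-3s^3 + 6s + 2) − 65| = |s + 3|·|-3s^2 + 9s - 21|.
Assume first that |s + 3| < 1, so |s| < 4. Then |-3s^2 + 9s - 21| ≤ 3·4^2 + 9·4 + 21 = 105.
Hence |(-3s^3 + 6s + 2) − 65| ≤ 105|s + 3| < ϵ provided |s + 3| < ϵ/105.
Choosing δ = min(1, ϵ/105) ensures both conditions, hence |(-3s^3 + 6s + 2) − 65| < ϵ.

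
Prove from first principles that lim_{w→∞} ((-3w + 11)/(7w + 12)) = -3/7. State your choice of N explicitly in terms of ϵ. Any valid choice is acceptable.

Fix ϵ > 0. We seek N > 0 such that w > N implies |(-3w + 11)/(7w + 12) + 3/7| < ϵ.
(-3w + 11)/(7w + 12) + 3/7 = (7(-3w + 11) − (-3)(7w + 12)) / (7(7w + 12)) = 113/(7(7w + 12)).
For w > 0 we have 7w + 12 > 7w, so |(-3w + 11)/(7w + 12) + 3/7| = 113/(7(7w + 12)) < 113/(7·7w) = (113/49)/w.
Thus |(-3w + 11)/(7w + 12) + 3/7| < ϵ whenever w > (113/49)/ϵ.
Take N = (113/49)/ϵ. If w > N then |(-3w + 11)/(7w + 12) + 3/7| < (113/49)/w < ϵ.

N = (113/49)/ϵ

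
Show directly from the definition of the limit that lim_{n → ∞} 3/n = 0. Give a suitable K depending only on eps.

K = 3/eps

Fix eps > 0. For n ≥ 1, |3/n − 0| = 3/(n) ≤ 3/n.
We need 3/n < eps, i.e. n > 3/eps.
Take K = 3/eps. If n > K then |3/n| ≤ 3/n < eps.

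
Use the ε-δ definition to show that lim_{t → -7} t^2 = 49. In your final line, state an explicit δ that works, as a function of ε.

δ = min(1, ε/15)

Let ε > 0. We seek δ > 0 with 0 < |t + 7| < δ ⇒ |t^2 − 49| < ε.
Factor: t^2 − 49 = (t + 7)(t - 7), so |t^2 − 49| = |t + 7|·|t - 7|.
Restrict δ ≤ 1. Then |t + 7| < 1 gives |t| < 8, so by the triangle inequality |t - 7| ≤ 8 + 7 = 15.
Hence |t^2 − 49| ≤ 15|t + 7|, which is < ε once |t + 7| < ε/15.
Take δ = min(1, ε/15). If 0 < |t + 7| < δ then both bounds hold and |t^2 − 49| ≤ 15|t + 7| < 15·(ε/15) = ε.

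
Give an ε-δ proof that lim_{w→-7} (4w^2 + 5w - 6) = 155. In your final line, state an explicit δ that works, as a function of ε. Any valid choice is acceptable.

Fix ε > 0. We want δ > 0 such that 0 < |w + 7| < δ implies |(4w^2 + 5w - 6) − 155| < ε.
(4w^2 + 5w - 6) − 155 = 4w^2 + 5w - 161 = (w + 7)(4w - 23).
So |(4w^2 + 5w - 6) − 155| = |w + 7|·|4w - 23|.
Require δ ≤ 1. Then |w + 7| < 1 gives |w| < 8, and by the triangle inequality |4w - 23| ≤ 4·8 + 23 = 55.
Hence |(4w^2 + 5w - 6) − 155| ≤ 55|w + 7| < ε provided |w + 7| < ε/55.
Take δ = min(1, ε/55). Then 0 < |w + 7| < δ gives both |w + 7| < 1 and |w + 7| < ε/55, so |(4w^2 + 5w - 6) − 155| < ε.

δ = min(1, ε/55)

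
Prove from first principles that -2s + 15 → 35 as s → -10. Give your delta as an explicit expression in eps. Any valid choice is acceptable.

Fix eps > 0. We need delta > 0 so that 0 < |s + 10| < delta implies |(-2s + 15) − 35| < eps.
|(-2s + 15) − 35| = |-2s - 20| = 2|s + 10|.
So 2|s + 10| < eps exactly when |s + 10| < eps/2.
Take delta = eps/2. If 0 < |s + 10| < delta then |(-2s + 15) − 35| = 2|s + 10| < 2·(eps/2) = eps.

delta = eps/2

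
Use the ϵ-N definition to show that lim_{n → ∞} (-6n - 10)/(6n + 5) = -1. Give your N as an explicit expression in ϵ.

Let ϵ > 0 be given. For n ≥ 1, |(-6n - 10)/(6n + 5) + 1| = |-30|/(6(6n + 5)) = 30/(6(6n + 5)).
Since 6n + 5 ≥ 6n for n ≥ 1, this is ≤ 30/(6·6n) = (5/6)/n.
So |(-6n - 10)/(6n + 5) + 1| < ϵ whenever n > (5/6)/ϵ.
Take N = (5/6)/ϵ. If n > N then |(-6n - 10)/(6n + 5) + 1| ≤ (5/6)/n < ϵ.

N = (5/6)/ϵ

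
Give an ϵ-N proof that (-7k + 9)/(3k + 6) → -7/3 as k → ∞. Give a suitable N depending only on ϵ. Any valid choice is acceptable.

N = (23/3)/ϵ

Let ϵ > 0 be given. For k ≥ 1, |(-7k + 9)/(3k + 6) + 7/3| = |69|/(3(3k + 6)) = 69/(3(3k + 6)).
Since 3k + 6 ≥ 3k for k ≥ 1, this is ≤ 69/(3·3k) = (23/3)/k.
So |(-7k + 9)/(3k + 6) + 7/3| < ϵ whenever k > (23/3)/ϵ.
Take N = (23/3)/ϵ. If k > N then |(-7k + 9)/(3k + 6) + 7/3| ≤ (23/3)/k < ϵ.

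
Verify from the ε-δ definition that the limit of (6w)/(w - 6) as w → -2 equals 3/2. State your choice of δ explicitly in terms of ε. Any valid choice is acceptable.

δ = min(4, (8/9)ε)

Fix ε > 0. We want δ > 0 with 0 < |w + 2| < δ ⇒ |(6w)/(w - 6) − (3/2)| < ε.
Combining over a common denominator, (6w)/(w - 6) − (3/2) = [(6w)·(-8) − (-12)·(w - 6)] / [(-8)·(w - 6)] = -36(w + 2) / ((-8)(w - 6)).
So |(6w)/(w - 6) − (3/2)| = 36|w + 2| / (8·|w − 6|).
Require δ ≤ 4, so |w − 6| ≥ |-8| − |w + 2| > 8 − 4 = 4.
Hence |(6w)/(w - 6) − (3/2)| < 36|w + 2|/(8·4) = (9/8)|w + 2|, which is < ε once |w + 2| < (8/9)ε.
Take δ = min(4, (8/9)ε). Then 0 < |w + 2| < δ forces both bounds, so |(6w)/(w - 6) − (3/2)| < ε.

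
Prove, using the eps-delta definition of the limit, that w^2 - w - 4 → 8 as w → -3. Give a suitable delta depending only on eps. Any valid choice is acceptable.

Let eps > 0. We want delta > 0 such that 0 < |w + 3| < delta implies |(w^2 - w - 4) − 8| < eps.
(w^2 - w - 4) − 8 = w^2 - w - 12 = (w + 3)(w - 4).
So |(w^2 - w - 4) − 8| = |w + 3|·|w - 4|.
Require delta ≤ 2. Then |w + 3| < 2 gives |w| < 5, and by the triangle inequality |w - 4| ≤ 5 + 4 = 9.
Hence |(w^2 - w - 4) − 8| ≤ 9|w + 3| < eps provided |w + 3| < eps/9.
Choosing delta = min(2, eps/9) ensures both conditions, hence |(w^2 - w - 4) − 8| < eps.

delta = min(2, eps/9)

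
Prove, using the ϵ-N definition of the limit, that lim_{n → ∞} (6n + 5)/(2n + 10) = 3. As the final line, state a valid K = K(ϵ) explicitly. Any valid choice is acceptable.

K = (25/2)/ϵ

Suppose ϵ > 0. For n ≥ 1, |(6n + 5)/(2n + 10) − 3| = |-50|/(2(2n + 10)) = 50/(2(2n + 10)).
Since 2n + 10 ≥ 2n for n ≥ 1, this is ≤ 50/(2·2n) = (25/2)/n.
So |(6n + 5)/(2n + 10) − 3| < ϵ whenever n > (25/2)/ϵ.
Take K = (25/2)/ϵ. If n > K then |(6n + 5)/(2n + 10) − 3| ≤ (25/2)/n < ϵ.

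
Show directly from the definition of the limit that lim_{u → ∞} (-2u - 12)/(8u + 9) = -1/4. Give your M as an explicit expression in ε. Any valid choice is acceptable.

Let ε > 0. We seek M > 0 such that u > M implies |(-2u - 12)/(8u + 9) + 1/4| < ε.
(-2u - 12)/(8u + 9) + 1/4 = (8(-2u - 12) − (-2)(8u + 9)) / (8(8u + 9)) = -78/(8(8u + 9)).
For u > 0 we have 8u + 9 > 8u, so |(-2u - 12)/(8u + 9) + 1/4| = 78/(8(8u + 9)) < 78/(8·8u) = (39/32)/u.
Thus |(-2u - 12)/(8u + 9) + 1/4| < ε whenever u > (39/32)/ε.
Take M = (39/32)/ε. If u > M then |(-2u - 12)/(8u + 9) + 1/4| < (39/32)/u < ε.

M = (39/32)/ε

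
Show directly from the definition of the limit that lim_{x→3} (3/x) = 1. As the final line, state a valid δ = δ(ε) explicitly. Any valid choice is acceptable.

Let ε > 0 be given. We seek δ > 0 such that 0 < |x − 3| < δ implies |3/x − 1| < ε.
|3/x − 1| = 3·|3 − x|/(3·|x|) = 3|x − 3|/(3|x|).
Require δ ≤ 3/2 so that |x| > 3 − 3/2 = 3/2, hence 3|x| > 9/2.
Then |3/x − 1| < 3|x − 3|/(9/2), which is < ε when |x − 3| < (3/2)ε.
Take δ = min(3/2, (3/2)ε). Then 0 < |x − 3| < δ gives both |x − 3| < 3/2 and |x − 3| < (3/2)ε, so |3/x − 1| < ε.

δ = min(3/2, (3/2)ε)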